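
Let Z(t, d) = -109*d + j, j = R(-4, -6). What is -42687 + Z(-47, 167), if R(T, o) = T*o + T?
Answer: -60870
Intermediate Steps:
R(T, o) = T + T*o
j = 20 (j = -4*(1 - 6) = -4*(-5) = 20)
Z(t, d) = 20 - 109*d (Z(t, d) = -109*d + 20 = 20 - 109*d)
-42687 + Z(-47, 167) = -42687 + (20 - 109*167) = -42687 + (20 - 18203) = -42687 - 18183 = -60870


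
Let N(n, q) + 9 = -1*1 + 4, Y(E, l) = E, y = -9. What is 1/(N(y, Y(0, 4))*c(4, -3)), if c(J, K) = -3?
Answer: 1/18 ≈ 0.055556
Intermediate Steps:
N(n, q) = -6 (N(n, q) = -9 + (-1*1 + 4) = -9 + (-1 + 4) = -9 + 3 = -6)
1/(N(y, Y(0, 4))*c(4, -3)) = 1/(-6*(-3)) = 1/18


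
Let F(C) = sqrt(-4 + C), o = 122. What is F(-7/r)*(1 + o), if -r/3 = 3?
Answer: 41*I*sqrt(29) ≈ 220.79*I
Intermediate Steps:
r = -9 (r = -3*3 = -9)
F(-7/r)*(1 + o) = sqrt(-4 - 7/(-9))*(1 + 122) = sqrt(-4 - 7*(-1/9))*123 = sqrt(-4 + 7/9)*123 = sqrt(-29/9)*123 = (I*sqrt(29)/3)*123 = 41*I*sqrt(29)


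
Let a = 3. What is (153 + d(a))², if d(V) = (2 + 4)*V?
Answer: 29241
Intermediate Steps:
d(V) = 6*V
(153 + d(a))² = (153 + 6*3)² = (153 + 18)² = 171² = 29241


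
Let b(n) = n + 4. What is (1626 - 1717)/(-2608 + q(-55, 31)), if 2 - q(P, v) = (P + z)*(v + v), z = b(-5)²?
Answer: -13/106 ≈ -0.12264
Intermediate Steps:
b(n) = 4 + n
z = 1 (z = (4 - 5)² = (-1)² = 1)
q(P, v) = 2 - 2*v*(1 + P) (q(P, v) = 2 - (P + 1)*(v + v) = 2 - (1 + P)*2*v = 2 - 2*v*(1 + P))
(1626 - 1717)/(-2608 + q(-55, 31)) = (1626 - 1717)/(-2608 + (2 - 2*31 - 2*(-55)*31)) = -91/(-2608 + (2 - 62 + 3410)) = -91/(-2608 + 3350) = -91/742 = -91*1/742 = -13/106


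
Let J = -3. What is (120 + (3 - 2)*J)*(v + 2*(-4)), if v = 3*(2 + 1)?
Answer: 117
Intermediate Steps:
v = 9 (v = 3*3 = 9)
(120 + (3 - 2)*J)*(v + 2*(-4)) = (120 + (3 - 2)*(-3))*(9 + 2*(-4)) = (120 + 1*(-3))*(9 - 8) = (120 - 3)*1 = 117*1 = 117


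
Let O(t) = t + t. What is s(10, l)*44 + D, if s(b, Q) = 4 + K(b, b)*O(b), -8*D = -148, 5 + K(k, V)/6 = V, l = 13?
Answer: 53189/2 ≈ 26595.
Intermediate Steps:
O(t) = 2*t
K(k, V) = -30 + 6*V
D = 37/2 (D = -1/8*(-148) = 37/2 ≈ 18.500)
s(b, Q) = 4 + 2*b*(-30 + 6*b) (s(b, Q) = 4 + (-30 + 6*b)*(2*b) = 4 + 2*b*(-30 + 6*b))
s(10, l)*44 + D = (4 + 12*10*(-5 + 10))*44 + 37/2 = (4 + 12*10*5)*44 + 37/2 = (4 + 600)*44 + 37/2 = 604*44 + 37/2 = 26576 + 37/2 = 53189/2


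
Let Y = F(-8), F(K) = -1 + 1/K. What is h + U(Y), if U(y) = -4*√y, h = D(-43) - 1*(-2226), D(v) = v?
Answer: 2183 - 3*I*√2 ≈ 2183.0 - 4.2426*I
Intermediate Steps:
F(K) = -1 + 1/K
Y = -9/8 (Y = (1 - 1*(-8))/(-8) = -(1 + 8)/8 = -⅛*9 = -9/8 ≈ -1.1250)
h = 2183 (h = -43 - 1*(-2226) = -43 + 2226 = 2183)
h + U(Y) = 2183 - 3*I*√2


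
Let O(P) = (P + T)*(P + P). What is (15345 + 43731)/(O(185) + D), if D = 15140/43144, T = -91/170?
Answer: 10832293512/12514876783 ≈ 0.86555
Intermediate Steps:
T = -91/170 (T = -91*1/170 = -91/170 ≈ -0.53529)
O(P) = 2*P*(-91/170 + P) (O(P) = (P - 91/170)*(P + P) = (-91/170 + P)*(2*P) = 2*P*(-91/170 + P))
D = 3785/10786 (D = 15140*(1/43144) = 3785/10786 ≈ 0.35092)
(15345 + 43731)/(O(185) + D) = (15345 + 43731)/((1/85)*185*(-91 + 170*185) + 3785/10786) = 59076/((1/85)*185*(-91 + 31450) + 3785/10786) = 59076/((1/85)*185*31359 + 3785/10786) = 59076/(1160283/17 + 3785/10786) = 59076/(12514876783/183362) = 59076*(183362/12514876783) = 10832293512/12514876783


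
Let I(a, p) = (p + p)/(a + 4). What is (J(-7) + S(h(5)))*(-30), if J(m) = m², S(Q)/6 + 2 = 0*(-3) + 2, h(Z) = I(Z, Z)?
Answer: -1470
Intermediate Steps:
I(a, p) = 2*p/(4 + a) (I(a, p) = (2*p)/(4 + a) = 2*p/(4 + a))
h(Z) = 2*Z/(4 + Z)
S(Q) = 0 (S(Q) = -12 + 6*(0*(-3) + 2) = -12 + 6*(0 + 2) = -12 + 6*2 = -12 + 12 = 0)
(J(-7) + S(h(5)))*(-30) = ((-7)² + 0)*(-30) = (49 + 0)*(-30) = 49*(-30) = -1470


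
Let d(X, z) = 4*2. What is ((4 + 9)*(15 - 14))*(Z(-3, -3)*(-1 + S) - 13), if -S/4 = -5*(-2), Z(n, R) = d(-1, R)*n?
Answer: 12623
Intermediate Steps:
d(X, z) = 8
Z(n, R) = 8*n
S = -40 (S = -(-20)*(-2) = -4*10 = -40)
((4 + 9)*(15 - 14))*(Z(-3, -3)*(-1 + S) - 13) = ((4 + 9)*(15 - 14))*((8*(-3))*(-1 - 40) - 13) = (13*1)*(-24*(-41) - 13) = 13*(984 - 13) = 13*971 = 12623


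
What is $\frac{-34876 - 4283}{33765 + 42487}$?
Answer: $- \frac{39159}{76252} \approx -0.51355$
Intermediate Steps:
$\frac{-34876 - 4283}{33765 + 42487} = - \frac{39159}{76252}$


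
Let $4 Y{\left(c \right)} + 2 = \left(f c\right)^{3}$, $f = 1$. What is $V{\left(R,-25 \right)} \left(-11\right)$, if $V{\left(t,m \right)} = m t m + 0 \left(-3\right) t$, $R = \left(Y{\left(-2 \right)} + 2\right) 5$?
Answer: $\frac{34375}{2} \approx 17188.0$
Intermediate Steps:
$Y{\left(c \right)} = - \frac{1}{2} + \frac{c^{3}}{4}$ ($Y{\left(c \right)} = - \frac{1}{2} + \frac{\left(1 c\right)^{3}}{4} = - \frac{1}{2} + \frac{c^{3}}{4}$)
$R = - \frac{5}{2}$ ($R = \left(\left(- \frac{1}{2} + \frac{\left(-2\right)^{3}}{4}\right) + 2\right) 5 = \left(\left(- \frac{1}{2} + \frac{1}{4} \left(-8\right)\right) + 2\right) 5 = \left(\left(- \frac{1}{2} - 2\right) + 2\right) 5 = \left(- \frac{5}{2} + 2\right) 5 = \left(- \frac{1}{2}\right) 5 = - \frac{5}{2} \approx -2.5$)
$V{\left(t,m \right)} = t m^{2}$ ($V{\left(t,m \right)} = t m^{2} + 0 t = t m^{2} + 0 = t m^{2}$)
$V{\left(R,-25 \right)} \left(-11\right) = - \frac{5 \left(-25\right)^{2}}{2} \left(-11\right) = \left(- \frac{5}{2}\right) 625 \left(-11\right) = \left(- \frac{3125}{2}\right) \left(-11\right) = \frac{34375}{2}$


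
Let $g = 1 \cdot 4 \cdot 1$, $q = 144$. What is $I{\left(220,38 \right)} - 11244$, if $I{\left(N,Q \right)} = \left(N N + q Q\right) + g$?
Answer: $42632$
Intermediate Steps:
$g = 4$ ($g = 4 \cdot 1 = 4$)
$I{\left(N,Q \right)} = 4 + N^{2} + 144 Q$ ($I{\left(N,Q \right)} = \left(N N + 144 Q\right) + 4 = \left(N^{2} + 144 Q\right) + 4 = 4 + N^{2} + 144 Q$)
$I{\left(220,38 \right)} - 11244 = \left(4 + 220^{2} + 144 \cdot 38\right) - 11244 = \left(4 + 48400 + 5472\right) - 11244 = 53876 - 11244 = 42632$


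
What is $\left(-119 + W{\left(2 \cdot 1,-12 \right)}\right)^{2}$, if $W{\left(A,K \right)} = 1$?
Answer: $13924$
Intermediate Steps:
$\left(-119 + W{\left(2 \cdot 1,-12 \right)}\right)^{2} = \left(-119 + 1\right)^{2} = \left(-118\right)^{2} = 13924$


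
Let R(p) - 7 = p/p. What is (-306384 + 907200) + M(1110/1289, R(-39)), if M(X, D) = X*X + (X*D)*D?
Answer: 998361203796/1661521 ≈ 6.0087e+5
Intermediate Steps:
R(p) = 8 (R(p) = 7 + p/p = 7 + 1 = 8)
M(X, D) = X² + X*D² (M(X, D) = X² + (D*X)*D = X² + X*D²)
(-306384 + 907200) + M(1110/1289, R(-39)) = (-306384 + 907200) + (1110/1289)*(1110/1289 + 8²) = 600816 + (1110*(1/1289))*(1110*(1/1289) + 64) = 600816 + 1110*(1110/1289 + 64)/1289 = 600816 + (1110/1289)*(83606/1289) = 600816 + 92802660/1661521 = 998361203796/1661521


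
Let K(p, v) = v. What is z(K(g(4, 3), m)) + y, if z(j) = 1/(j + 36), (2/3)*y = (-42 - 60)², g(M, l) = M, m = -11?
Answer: 390151/25 ≈ 15606.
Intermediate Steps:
y = 15606 (y = 3*(-42 - 60)²/2 = (3/2)*(-102)² = (3/2)*10404 = 15606)
z(j) = 1/(36 + j)
z(K(g(4, 3), m)) + y = 1/(36 - 11) + 15606 = 1/25 + 15606 = 390151/25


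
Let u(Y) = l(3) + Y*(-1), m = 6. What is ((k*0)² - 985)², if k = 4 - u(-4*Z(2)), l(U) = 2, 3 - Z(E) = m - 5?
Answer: 970225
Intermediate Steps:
Z(E) = 2 (Z(E) = 3 - (6 - 5) = 3 - 1*1 = 3 - 1 = 2)
u(Y) = 2 - Y (u(Y) = 2 + Y*(-1) = 2 - Y)
k = -6 (k = 4 - (2 - (-4)*2) = 4 - (2 - 1*(-8)) = 4 - (2 + 8) = 4 - 1*10 = 4 - 10 = -6)
((k*0)² - 985)² = ((-6*0)² - 985)² = (0² - 985)² = (0 - 985)² = (-985)² = 970225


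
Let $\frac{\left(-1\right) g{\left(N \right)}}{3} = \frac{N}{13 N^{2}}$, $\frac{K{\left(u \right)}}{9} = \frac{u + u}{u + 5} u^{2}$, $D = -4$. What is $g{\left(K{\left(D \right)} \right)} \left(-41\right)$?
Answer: $- \frac{41}{4992} \approx -0.0082131$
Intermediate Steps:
$K{\left(u \right)} = \frac{18 u^{3}}{5 + u}$ ($K{\left(u \right)} = 9 \frac{u + u}{u + 5} u^{2} = 9 \frac{2 u}{5 + u} u^{2} = 9 \frac{2 u^{3}}{5 + u} = \frac{18 u^{3}}{5 + u}$)
$g{\left(N \right)} = - \frac{3}{13 N}$ ($g{\left(N \right)} = - 3 \frac{N}{13 N^{2}} = - 3 N \frac{1}{13 N^{2}} = - 3 \frac{1}{13 N} = - \frac{3}{13 N}$)
$g{\left(K{\left(D \right)} \right)} \left(-41\right) = - \frac{3}{13 \frac{18 \left(-4\right)^{3}}{5 - 4}} \left(-41\right) = - \frac{3}{13 \cdot 18 \left(-64\right) 1^{-1}} \left(-41\right) = - \frac{3}{13 \cdot 18 \left(-64\right) 1} \left(-41\right) = - \frac{3}{13 \left(-1152\right)} \left(-41\right) = \left(- \frac{3}{13}\right) \left(- \frac{1}{1152}\right) \left(-41\right) = \frac{1}{4992} \left(-41\right) = - \frac{41}{4992}$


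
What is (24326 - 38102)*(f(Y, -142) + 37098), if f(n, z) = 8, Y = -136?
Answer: -511172256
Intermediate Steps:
(24326 - 38102)*(f(Y, -142) + 37098) = (24326 - 38102)*(8 + 37098) = -13776*37106 = -511172256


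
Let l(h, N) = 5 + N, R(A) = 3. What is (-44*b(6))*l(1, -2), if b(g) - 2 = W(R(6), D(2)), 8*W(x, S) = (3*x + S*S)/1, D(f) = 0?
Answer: -825/2 ≈ -412.50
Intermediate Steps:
W(x, S) = S²/8 + 3*x/8 (W(x, S) = ((3*x + S*S)/1)/8 = ((3*x + S²)*1)/8 = ((S² + 3*x)*1)/8 = (S² + 3*x)/8 = S²/8 + 3*x/8)
b(g) = 25/8 (b(g) = 2 + ((⅛)*0² + (3/8)*3) = 2 + ((⅛)*0 + 9/8) = 2 + (0 + 9/8) = 2 + 9/8 = 25/8)
(-44*b(6))*l(1, -2) = (-44*25/8)*(5 - 2) = -275/2*3 = -825/2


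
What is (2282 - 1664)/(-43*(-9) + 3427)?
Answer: 309/1907 ≈ 0.16203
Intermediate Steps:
(2282 - 1664)/(-43*(-9) + 3427) = 618/(387 + 3427) = 618/3814 = 618*(1/3814) = 309/1907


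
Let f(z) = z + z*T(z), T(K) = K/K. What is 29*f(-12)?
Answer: -696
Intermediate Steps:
T(K) = 1
f(z) = 2*z (f(z) = z + z*1 = z + z = 2*z)
29*f(-12) = 29*(2*(-12)) = 29*(-24) = -696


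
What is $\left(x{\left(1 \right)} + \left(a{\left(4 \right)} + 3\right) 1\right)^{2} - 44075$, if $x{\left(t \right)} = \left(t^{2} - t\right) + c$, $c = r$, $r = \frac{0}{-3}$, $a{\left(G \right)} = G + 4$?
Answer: $-43954$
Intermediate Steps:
$a{\left(G \right)} = 4 + G$
$r = 0$ ($r = 0 \left(- \frac{1}{3}\right) = 0$)
$c = 0$
$x{\left(t \right)} = t^{2} - t$ ($x{\left(t \right)} = \left(t^{2} - t\right) + 0 = t^{2} - t$)
$\left(x{\left(1 \right)} + \left(a{\left(4 \right)} + 3\right) 1\right)^{2} - 44075 = \left(1 \left(-1 + 1\right) + \left(\left(4 + 4\right) + 3\right) 1\right)^{2} - 44075 = \left(1 \cdot 0 + \left(8 + 3\right) 1\right)^{2} - 44075 = \left(0 + 11 \cdot 1\right)^{2} - 44075 = \left(0 + 11\right)^{2} - 44075 = 11^{2} - 44075 = 121 - 44075 = -43954$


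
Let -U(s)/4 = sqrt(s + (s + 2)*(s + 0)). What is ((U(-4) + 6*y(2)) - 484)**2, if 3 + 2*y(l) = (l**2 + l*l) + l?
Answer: 221841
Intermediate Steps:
y(l) = -3/2 + l**2 + l/2 (y(l) = -3/2 + ((l**2 + l*l) + l)/2 = -3/2 + ((l**2 + l**2) + l)/2 = -3/2 + (2*l**2 + l)/2 = -3/2 + (l + 2*l**2)/2 = -3/2 + (l**2 + l/2) = -3/2 + l**2 + l/2)
U(s) = -4*sqrt(s + s*(2 + s)) (U(s) = -4*sqrt(s + (s + 2)*(s + 0)) = -4*sqrt(s + (2 + s)*s) = -4*sqrt(s + s*(2 + s)))
((U(-4) + 6*y(2)) - 484)**2 = ((-4*sqrt(-4*(3 - 4)) + 6*(-3/2 + 2**2 + (1/2)*2)) - 484)**2 = ((-4*sqrt(-4*(-1)) + 6*(-3/2 + 4 + 1)) - 484)**2 = ((-4*sqrt(4) + 6*(7/2)) - 484)**2 = ((-4*2 + 21) - 484)**2 = ((-8 + 21) - 484)**2 = (13 - 484)**2 = (-471)**2 = 221841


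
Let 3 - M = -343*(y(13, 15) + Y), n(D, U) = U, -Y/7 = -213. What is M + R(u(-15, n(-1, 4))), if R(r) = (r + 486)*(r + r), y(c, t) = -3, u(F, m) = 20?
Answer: 530627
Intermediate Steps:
Y = 1491 (Y = -7*(-213) = 1491)
M = 510387 (M = 3 - (-343)*(-3 + 1491) = 3 - (-343)*1488 = 3 - 1*(-510384) = 3 + 510384 = 510387)
R(r) = 2*r*(486 + r) (R(r) = (486 + r)*(2*r) = 2*r*(486 + r))
M + R(u(-15, n(-1, 4))) = 510387 + 2*20*(486 + 20) = 510387 + 2*20*506 = 510387 + 20240 = 530627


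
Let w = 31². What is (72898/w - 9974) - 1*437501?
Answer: -429950577/961 ≈ -4.4740e+5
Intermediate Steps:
w = 961
(72898/w - 9974) - 1*437501 = (72898/961 - 9974) - 1*437501 = (72898*(1/961) - 9974) - 437501 = (72898/961 - 9974) - 437501 = -9512116/961 - 437501 = -429950577/961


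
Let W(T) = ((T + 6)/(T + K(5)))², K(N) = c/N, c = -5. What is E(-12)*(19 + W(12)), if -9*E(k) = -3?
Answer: 2623/363 ≈ 7.2259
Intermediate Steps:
E(k) = ⅓ (E(k) = -⅑*(-3) = ⅓)
K(N) = -5/N
W(T) = (6 + T)²/(-1 + T)² (W(T) = ((T + 6)/(T - 5/5))² = ((6 + T)/(T - 5*⅕))² = ((6 + T)/(T - 1))² = ((6 + T)/(-1 + T))² = (6 + T)²/(-1 + T)²)
E(-12)*(19 + W(12)) = (19 + (6 + 12)²/(-1 + 12)²)/3 = (19 + 18²/11²)/3 = (19 + (1/121)*324)/3 = (19 + 324/121)/3 = (⅓)*(2623/121) = 2623/363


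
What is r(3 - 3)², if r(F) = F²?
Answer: 0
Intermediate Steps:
r(3 - 3)² = ((3 - 3)²)² = (0²)² = 0² = 0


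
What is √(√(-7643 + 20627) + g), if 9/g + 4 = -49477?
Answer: √(-445329 + 4896738722*√3246)/49481 ≈ 10.675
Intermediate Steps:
g = -9/49481 (g = 9/(-4 - 49477) = 9/(-49481) = 9*(-1/49481) = -9/49481 ≈ -0.00018189)
√(√(-7643 + 20627) + g) = √(√(-7643 + 20627) - 9/49481) = √(√12984 - 9/49481) = √(2*√3246 - 9/49481) = √(-9/49481 + 2*√3246)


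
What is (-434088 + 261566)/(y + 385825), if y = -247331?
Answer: -86261/69247 ≈ -1.2457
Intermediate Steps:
(-434088 + 261566)/(y + 385825) = (-434088 + 261566)/(-247331 + 385825) = -172522/138494 = -172522*1/138494 = -86261/69247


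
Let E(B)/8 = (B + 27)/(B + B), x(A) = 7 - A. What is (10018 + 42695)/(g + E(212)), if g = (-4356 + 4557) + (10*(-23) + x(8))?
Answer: -2793789/1351 ≈ -2067.9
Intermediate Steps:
E(B) = 4*(27 + B)/B (E(B) = 8*((B + 27)/(B + B)) = 8*((27 + B)/((2*B))) = 8*((27 + B)*(1/(2*B))) = 8*((27 + B)/(2*B)) = 4*(27 + B)/B)
g = -30 (g = (-4356 + 4557) + (10*(-23) + (7 - 1*8)) = 201 + (-230 + (7 - 8)) = 201 + (-230 - 1) = 201 - 231 = -30)
(10018 + 42695)/(g + E(212)) = (10018 + 42695)/(-30 + (4 + 108/212)) = 52713/(-30 + (4 + 108*(1/212))) = 52713/(-30 + (4 + 27/53)) = 52713/(-30 + 239/53) = 52713/(-1351/53) = 52713*(-53/1351) = -2793789/1351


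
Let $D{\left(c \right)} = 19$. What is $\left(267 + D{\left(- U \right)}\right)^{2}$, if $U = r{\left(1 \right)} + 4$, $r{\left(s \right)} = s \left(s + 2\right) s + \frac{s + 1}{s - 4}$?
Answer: $81796$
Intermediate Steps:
$r{\left(s \right)} = s^{2} \left(2 + s\right) + \frac{1 + s}{-4 + s}$ ($r{\left(s \right)} = s \left(2 + s\right) s + \frac{1 + s}{-4 + s} = s^{2} \left(2 + s\right) + \frac{1 + s}{-4 + s}$)
$U = \frac{19}{3}$ ($U = \frac{1 + 1 + 1^{4} - 8 \cdot 1^{2} - 2 \cdot 1^{3}}{-4 + 1} + 4 = \frac{1 + 1 + 1 - 8 - 2}{-3} + 4 = - \frac{1 + 1 + 1 - 8 - 2}{3} + 4 = \left(- \frac{1}{3}\right) \left(-7\right) + 4 = \frac{7}{3} + 4 = \frac{19}{3} \approx 6.3333$)
$\left(267 + D{\left(- U \right)}\right)^{2} = \left(267 + 19\right)^{2} = 286^{2} = 81796$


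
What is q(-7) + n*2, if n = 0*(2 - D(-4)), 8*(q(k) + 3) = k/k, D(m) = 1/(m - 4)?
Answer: -23/8 ≈ -2.8750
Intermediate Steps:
D(m) = 1/(-4 + m)
q(k) = -23/8 (q(k) = -3 + (k/k)/8 = -3 + (⅛)*1 = -3 + ⅛ = -23/8)
n = 0 (n = 0*(2 - 1/(-4 - 4)) = 0*(2 - 1/(-8)) = 0*(2 - 1*(-⅛)) = 0*(2 + ⅛) = 0*(17/8) = 0)
q(-7) + n*2 = -23/8 + 0*2 = -23/8 + 0 = -23/8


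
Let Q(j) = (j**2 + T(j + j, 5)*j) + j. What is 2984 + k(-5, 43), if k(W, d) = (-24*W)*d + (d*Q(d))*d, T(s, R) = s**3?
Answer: 50574410844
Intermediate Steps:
Q(j) = j + j**2 + 8*j**4 (Q(j) = (j**2 + (j + j)**3*j) + j = (j**2 + (2*j)**3*j) + j = (j**2 + (8*j**3)*j) + j = (j**2 + 8*j**4) + j = j + j**2 + 8*j**4)
k(W, d) = d**3*(1 + d + 8*d**3) - 24*W*d (k(W, d) = (-24*W)*d + (d*(d*(1 + d + 8*d**3)))*d = -24*W*d + (d**2*(1 + d + 8*d**3))*d = -24*W*d + d**3*(1 + d + 8*d**3) = d**3*(1 + d + 8*d**3) - 24*W*d)
2984 + k(-5, 43) = 2984 + 43*(43**2 + 43**3 - 24*(-5) + 8*43**5) = 2984 + 43*(1849 + 79507 + 120 + 8*147008443) = 2984 + 43*(1849 + 79507 + 120 + 1176067544) = 2984 + 43*1176149020 = 2984 + 50574407860 = 50574410844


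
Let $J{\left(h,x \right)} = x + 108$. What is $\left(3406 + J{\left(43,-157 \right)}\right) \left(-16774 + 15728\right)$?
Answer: $-3511422$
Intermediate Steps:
$J{\left(h,x \right)} = 108 + x$
$\left(3406 + J{\left(43,-157 \right)}\right) \left(-16774 + 15728\right) = \left(3406 + \left(108 - 157\right)\right) \left(-16774 + 15728\right) = \left(3406 - 49\right) \left(-1046\right) = 3357 \left(-1046\right) = -3511422$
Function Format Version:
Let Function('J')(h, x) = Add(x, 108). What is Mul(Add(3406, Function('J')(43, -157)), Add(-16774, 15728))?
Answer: -3511422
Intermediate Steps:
Function('J')(h, x) = Add(108, x)
Mul(Add(3406, Function('J')(43, -157)), Add(-16774, 15728)) = Mul(Add(3406, Add(108, -157)), Add(-16774, 15728)) = Mul(Add(3406, -49), -1046) = Mul(3357, -1046) = -3511422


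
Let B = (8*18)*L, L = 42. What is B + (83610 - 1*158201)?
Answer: -68543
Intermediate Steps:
B = 6048 (B = (8*18)*42 = 144*42 = 6048)
B + (83610 - 1*158201) = 6048 + (83610 - 1*158201) = 6048 + (83610 - 158201) = 6048 - 74591 = -68543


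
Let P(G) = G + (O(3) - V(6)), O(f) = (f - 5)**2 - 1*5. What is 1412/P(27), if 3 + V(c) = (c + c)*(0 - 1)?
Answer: 1412/41 ≈ 34.439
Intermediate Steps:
V(c) = -3 - 2*c (V(c) = -3 + (c + c)*(0 - 1) = -3 + (2*c)*(-1) = -3 - 2*c)
O(f) = -5 + (-5 + f)**2 (O(f) = (-5 + f)**2 - 5 = -5 + (-5 + f)**2)
P(G) = 14 + G (P(G) = G + ((-5 + (-5 + 3)**2) - (-3 - 2*6)) = G + ((-5 + (-2)**2) - (-3 - 12)) = G + ((-5 + 4) - 1*(-15)) = G + (-1 + 15) = G + 14 = 14 + G)
1412/P(27) = 1412/(14 + 27) = 1412/41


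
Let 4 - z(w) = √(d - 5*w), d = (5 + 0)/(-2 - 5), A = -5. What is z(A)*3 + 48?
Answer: 60 - 3*√1190/7 ≈ 45.216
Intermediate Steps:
d = -5/7 (d = 5/(-7) = 5*(-⅐) = -5/7 ≈ -0.71429)
z(w) = 4 - √(-5/7 - 5*w)
z(A)*3 + 48 = (4 - √(-35 - 245*(-5))/7)*3 + 48 = (4 - √(-35 + 1225)/7)*3 + 48 = (4 - √1190/7)*3 + 48 = (12 - 3*√1190/7) + 48 = 60 - 3*√1190/7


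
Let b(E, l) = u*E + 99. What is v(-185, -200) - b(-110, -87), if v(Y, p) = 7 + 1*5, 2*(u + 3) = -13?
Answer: -1132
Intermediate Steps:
u = -19/2 (u = -3 + (1/2)*(-13) = -3 - 13/2 = -19/2 ≈ -9.5000)
v(Y, p) = 12 (v(Y, p) = 7 + 5 = 12)
b(E, l) = 99 - 19*E/2 (b(E, l) = -19*E/2 + 99 = 99 - 19*E/2)
v(-185, -200) - b(-110, -87) = 12 - (99 - 19/2*(-110)) = 12 - (99 + 1045) = 12 - 1*1144 = 12 - 1144 = -1132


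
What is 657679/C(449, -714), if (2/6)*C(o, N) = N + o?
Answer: -657679/795 ≈ -827.27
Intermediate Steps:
C(o, N) = 3*N + 3*o (C(o, N) = 3*(N + o) = 3*N + 3*o)
657679/C(449, -714) = 657679/(3*(-714) + 3*449) = 657679/(-2142 + 1347) = 657679/(-795) = 657679*(-1/795) = -657679/795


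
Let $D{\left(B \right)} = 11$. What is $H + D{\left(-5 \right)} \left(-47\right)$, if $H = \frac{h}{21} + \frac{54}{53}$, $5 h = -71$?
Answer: $- \frac{2875198}{5565} \approx -516.66$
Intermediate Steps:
$h = - \frac{71}{5}$ ($h = \frac{1}{5} \left(-71\right) = - \frac{71}{5} \approx -14.2$)
$H = \frac{1907}{5565}$ ($H = - \frac{71}{5 \cdot 21} + \frac{54}{53} = \left(- \frac{71}{5}\right) \frac{1}{21} + 54 \cdot \frac{1}{53} = - \frac{71}{105} + \frac{54}{53} = \frac{1907}{5565} \approx 0.34268$)
$H + D{\left(-5 \right)} \left(-47\right) = \frac{1907}{5565} + 11 \left(-47\right) = \frac{1907}{5565} - 517 = - \frac{2875198}{5565}$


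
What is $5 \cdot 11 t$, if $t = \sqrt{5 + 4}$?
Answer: $165$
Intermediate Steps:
$t = 3$ ($t = \sqrt{9} = 3$)
$5 \cdot 11 t = 5 \cdot 11 \cdot 3 = 55 \cdot 3 = 165$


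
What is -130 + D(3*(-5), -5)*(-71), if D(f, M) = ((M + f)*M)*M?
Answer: 35370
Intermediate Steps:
D(f, M) = M²*(M + f) (D(f, M) = (M*(M + f))*M = M²*(M + f))
-130 + D(3*(-5), -5)*(-71) = -130 + ((-5)²*(-5 + 3*(-5)))*(-71) = -130 + (25*(-5 - 15))*(-71) = -130 + (25*(-20))*(-71) = -130 - 500*(-71) = -130 + 35500 = 35370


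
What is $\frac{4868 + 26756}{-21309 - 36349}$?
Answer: $- \frac{15812}{28829} \approx -0.54848$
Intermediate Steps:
$\frac{4868 + 26756}{-21309 - 36349} = \frac{31624}{-57658} = 31624 \left(- \frac{1}{57658}\right) = - \frac{15812}{28829}$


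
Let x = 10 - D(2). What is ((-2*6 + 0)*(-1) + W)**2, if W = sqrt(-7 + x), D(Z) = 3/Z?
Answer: (24 + sqrt(6))**2/4 ≈ 174.89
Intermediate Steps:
x = 17/2 (x = 10 - 3/2 = 17/2 ≈ 8.5000)
W = sqrt(6)/2 (W = sqrt(-7 + 17/2) = sqrt(3/2) = sqrt(6)/2 ≈ 1.2247)
((-2*6 + 0)*(-1) + W)**2 = ((-2*6 + 0)*(-1) + sqrt(6)/2)**2 = ((-12 + 0)*(-1) + sqrt(6)/2)**2 = (-12*(-1) + sqrt(6)/2)**2 = (12 + sqrt(6)/2)**2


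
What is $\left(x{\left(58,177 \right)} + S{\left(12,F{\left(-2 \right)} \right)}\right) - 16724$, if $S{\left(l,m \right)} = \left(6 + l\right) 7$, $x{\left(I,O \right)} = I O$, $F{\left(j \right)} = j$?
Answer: $-6332$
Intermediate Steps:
$S{\left(l,m \right)} = 42 + 7 l$
$\left(x{\left(58,177 \right)} + S{\left(12,F{\left(-2 \right)} \right)}\right) - 16724 = \left(58 \cdot 177 + \left(42 + 7 \cdot 12\right)\right) - 16724 = \left(10266 + \left(42 + 84\right)\right) - 16724 = \left(10266 + 126\right) - 16724 = 10392 - 16724 = -6332$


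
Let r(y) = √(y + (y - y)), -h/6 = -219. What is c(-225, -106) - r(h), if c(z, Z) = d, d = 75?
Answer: 75 - 3*√146 ≈ 38.751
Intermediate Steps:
c(z, Z) = 75
h = 1314 (h = -6*(-219) = 1314)
r(y) = √y (r(y) = √(y + 0) = √y)
c(-225, -106) - r(h) = 75 - √1314 = 75 - 3*√146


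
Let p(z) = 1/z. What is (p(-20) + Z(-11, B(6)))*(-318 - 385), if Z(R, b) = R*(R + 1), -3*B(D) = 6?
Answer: -1545897/20 ≈ -77295.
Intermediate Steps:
p(z) = 1/z
B(D) = -2 (B(D) = -⅓*6 = -2)
Z(R, b) = R*(1 + R)
(p(-20) + Z(-11, B(6)))*(-318 - 385) = (1/(-20) - 11*(1 - 11))*(-318 - 385) = (-1/20 - 11*(-10))*(-703) = (-1/20 + 110)*(-703) = (2199/20)*(-703) = -1545897/20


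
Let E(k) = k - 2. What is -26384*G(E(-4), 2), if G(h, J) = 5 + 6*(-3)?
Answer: 342992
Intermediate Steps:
E(k) = -2 + k
G(h, J) = -13 (G(h, J) = 5 - 18 = -13)
-26384*G(E(-4), 2) = -26384*(-13) = 342992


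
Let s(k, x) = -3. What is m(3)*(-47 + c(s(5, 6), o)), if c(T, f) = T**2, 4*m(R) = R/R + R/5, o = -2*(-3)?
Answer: -76/5 ≈ -15.200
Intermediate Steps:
o = 6
m(R) = 1/4 + R/20 (m(R) = (R/R + R/5)/4 = (1 + R*(1/5))/4 = (1 + R/5)/4 = 1/4 + R/20)
m(3)*(-47 + c(s(5, 6), o)) = (1/4 + (1/20)*3)*(-47 + (-3)**2) = (1/4 + 3/20)*(-47 + 9) = (2/5)*(-38) = -76/5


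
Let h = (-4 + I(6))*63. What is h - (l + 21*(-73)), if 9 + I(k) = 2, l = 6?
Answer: 834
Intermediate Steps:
I(k) = -7 (I(k) = -9 + 2 = -7)
h = -693 (h = (-4 - 7)*63 = -11*63 = -693)
h - (l + 21*(-73)) = -693 - (6 + 21*(-73)) = -693 - (6 - 1533) = -693 - 1*(-1527) = -693 + 1527 = 834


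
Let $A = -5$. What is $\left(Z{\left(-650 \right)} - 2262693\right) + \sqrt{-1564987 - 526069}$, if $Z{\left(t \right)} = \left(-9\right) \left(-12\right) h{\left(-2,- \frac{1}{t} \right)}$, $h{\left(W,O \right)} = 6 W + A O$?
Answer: $- \frac{147159339}{65} + 436 i \sqrt{11} \approx -2.264 \cdot 10^{6} + 1446.0 i$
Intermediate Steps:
$h{\left(W,O \right)} = - 5 O + 6 W$ ($h{\left(W,O \right)} = 6 W - 5 O = - 5 O + 6 W$)
$Z{\left(t \right)} = -1296 + \frac{540}{t}$ ($Z{\left(t \right)} = \left(-9\right) \left(-12\right) \left(- 5 \left(- \frac{1}{t}\right) + 6 \left(-2\right)\right) = 108 \left(\frac{5}{t} - 12\right) = 108 \left(-12 + \frac{5}{t}\right) = -1296 + \frac{540}{t}$)
$\left(Z{\left(-650 \right)} - 2262693\right) + \sqrt{-1564987 - 526069} = \left(\left(-1296 + \frac{540}{-650}\right) - 2262693\right) + \sqrt{-1564987 - 526069} = \left(\left(-1296 + 540 \left(- \frac{1}{650}\right)\right) - 2262693\right) + \sqrt{-2091056} = \left(\left(-1296 - \frac{54}{65}\right) - 2262693\right) + 436 i \sqrt{11} = \left(- \frac{84294}{65} - 2262693\right) + 436 i \sqrt{11} = - \frac{147159339}{65} + 436 i \sqrt{11}$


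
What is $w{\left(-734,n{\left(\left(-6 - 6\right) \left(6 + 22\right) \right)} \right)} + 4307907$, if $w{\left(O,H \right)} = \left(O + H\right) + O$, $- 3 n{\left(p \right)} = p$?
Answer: $4306551$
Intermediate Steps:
$n{\left(p \right)} = - \frac{p}{3}$
$w{\left(O,H \right)} = H + 2 O$ ($w{\left(O,H \right)} = \left(H + O\right) + O = H + 2 O$)
$w{\left(-734,n{\left(\left(-6 - 6\right) \left(6 + 22\right) \right)} \right)} + 4307907 = \left(- \frac{\left(-6 - 6\right) \left(6 + 22\right)}{3} + 2 \left(-734\right)\right) + 4307907 = \left(- \frac{\left(-12\right) 28}{3} - 1468\right) + 4307907 = \left(\left(- \frac{1}{3}\right) \left(-336\right) - 1468\right) + 4307907 = \left(112 - 1468\right) + 4307907 = -1356 + 4307907 = 4306551$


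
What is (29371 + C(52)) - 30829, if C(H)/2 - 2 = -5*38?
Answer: -1834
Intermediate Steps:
C(H) = -376 (C(H) = 4 + 2*(-5*38) = 4 + 2*(-190) = 4 - 380 = -376)
(29371 + C(52)) - 30829 = (29371 - 376) - 30829 = 28995 - 30829 = -1834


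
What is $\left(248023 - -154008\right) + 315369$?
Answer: $717400$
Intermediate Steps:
$\left(248023 - -154008\right) + 315369 = \left(248023 + 154008\right) + 315369 = 402031 + 315369 = 717400$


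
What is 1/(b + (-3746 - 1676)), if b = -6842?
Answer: -1/12264 ≈ -8.1540e-5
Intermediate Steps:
1/(b + (-3746 - 1676)) = 1/(-6842 + (-3746 - 1676)) = 1/(-6842 - 5422) = 1/(-12264) = -1/12264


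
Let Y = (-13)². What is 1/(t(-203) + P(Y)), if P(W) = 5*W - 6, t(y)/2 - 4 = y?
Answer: 1/441 ≈ 0.0022676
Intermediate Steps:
t(y) = 8 + 2*y
Y = 169
P(W) = -6 + 5*W
1/(t(-203) + P(Y)) = 1/((8 + 2*(-203)) + (-6 + 5*169)) = 1/((8 - 406) + (-6 + 845)) = 1/(-398 + 839) = 1/441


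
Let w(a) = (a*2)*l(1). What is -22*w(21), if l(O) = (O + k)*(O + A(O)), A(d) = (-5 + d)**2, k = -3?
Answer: 31416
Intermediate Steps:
l(O) = (-3 + O)*(O + (-5 + O)**2) (l(O) = (O - 3)*(O + (-5 + O)**2) = (-3 + O)*(O + (-5 + O)**2))
w(a) = -68*a (w(a) = (a*2)*(-75 + 1**3 - 12*1**2 + 52*1) = (2*a)*(-75 + 1 - 12*1 + 52) = (2*a)*(-75 + 1 - 12 + 52) = (2*a)*(-34) = -68*a)
-22*w(21) = -(-1496)*21 = -22*(-1428) = 31416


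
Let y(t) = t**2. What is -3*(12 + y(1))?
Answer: -39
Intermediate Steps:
-3*(12 + y(1)) = -3*(12 + 1**2) = -3*(12 + 1) = -3*13 = -39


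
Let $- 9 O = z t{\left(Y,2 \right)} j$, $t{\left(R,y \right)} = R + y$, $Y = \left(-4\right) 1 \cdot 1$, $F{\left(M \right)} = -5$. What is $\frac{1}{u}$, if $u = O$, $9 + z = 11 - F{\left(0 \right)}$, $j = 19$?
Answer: $\frac{9}{266} \approx 0.033835$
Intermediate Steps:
$Y = -4$ ($Y = \left(-4\right) 1 = -4$)
$z = 7$ ($z = -9 + \left(11 - -5\right) = -9 + \left(11 + 5\right) = -9 + 16 = 7$)
$O = \frac{266}{9}$ ($O = - \frac{7 \left(-4 + 2\right) 19}{9} = - \frac{7 \left(-2\right) 19}{9} = - \frac{\left(-14\right) 19}{9} = \left(- \frac{1}{9}\right) \left(-266\right) = \frac{266}{9} \approx 29.556$)
$u = \frac{266}{9} \approx 29.556$
$\frac{1}{u} = \frac{1}{\frac{266}{9}} = \frac{9}{266}$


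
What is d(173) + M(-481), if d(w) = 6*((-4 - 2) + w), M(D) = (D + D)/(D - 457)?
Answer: 470419/469 ≈ 1003.0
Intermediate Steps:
M(D) = 2*D/(-457 + D) (M(D) = (2*D)/(-457 + D) = 2*D/(-457 + D))
d(w) = -36 + 6*w (d(w) = 6*(-6 + w) = -36 + 6*w)
d(173) + M(-481) = (-36 + 6*173) + 2*(-481)/(-457 - 481) = (-36 + 1038) + 2*(-481)/(-938) = 1002 + 2*(-481)*(-1/938) = 1002 + 481/469 = 470419/469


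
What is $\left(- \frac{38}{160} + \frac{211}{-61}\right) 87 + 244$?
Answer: $- \frac{378673}{4880} \approx -77.597$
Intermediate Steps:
$\left(- \frac{38}{160} + \frac{211}{-61}\right) 87 + 244 = \left(\left(-38\right) \frac{1}{160} + 211 \left(- \frac{1}{61}\right)\right) 87 + 244 = \left(- \frac{19}{80} - \frac{211}{61}\right) 87 + 244 = \left(- \frac{18039}{4880}\right) 87 + 244 = - \frac{1569393}{4880} + 244 = - \frac{378673}{4880}$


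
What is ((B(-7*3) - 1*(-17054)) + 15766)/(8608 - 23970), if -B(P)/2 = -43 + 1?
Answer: -16452/7681 ≈ -2.1419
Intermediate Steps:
B(P) = 84 (B(P) = -2*(-43 + 1) = -2*(-42) = 84)
((B(-7*3) - 1*(-17054)) + 15766)/(8608 - 23970) = ((84 - 1*(-17054)) + 15766)/(8608 - 23970) = ((84 + 17054) + 15766)/(-15362) = (17138 + 15766)*(-1/15362) = 32904*(-1/15362) = -16452/7681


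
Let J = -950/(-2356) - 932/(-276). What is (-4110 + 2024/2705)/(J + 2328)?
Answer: -572918316/325100425 ≈ -1.7623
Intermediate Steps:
J = 16171/4278 (J = -950*(-1/2356) - 932*(-1/276) = 25/62 + 233/69 = 16171/4278 ≈ 3.7800)
(-4110 + 2024/2705)/(J + 2328) = (-4110 + 2024/2705)/(16171/4278 + 2328) = (-4110 + 2024*(1/2705))/(9975355/4278) = (-4110 + 2024/2705)*(4278/9975355) = -11115526/2705*4278/9975355 = -572918316/325100425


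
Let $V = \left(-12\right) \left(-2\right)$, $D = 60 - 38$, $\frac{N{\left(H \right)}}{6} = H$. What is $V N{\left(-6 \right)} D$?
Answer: $-19008$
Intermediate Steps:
$N{\left(H \right)} = 6 H$
$D = 22$
$V = 24$
$V N{\left(-6 \right)} D = 24 \cdot 6 \left(-6\right) 22 = 24 \left(-36\right) 22 = \left(-864\right) 22 = -19008$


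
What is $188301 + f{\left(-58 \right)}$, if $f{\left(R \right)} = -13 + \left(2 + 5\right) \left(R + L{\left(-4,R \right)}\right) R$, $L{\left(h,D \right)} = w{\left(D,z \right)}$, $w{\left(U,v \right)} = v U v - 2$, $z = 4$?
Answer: $589416$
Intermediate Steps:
$w{\left(U,v \right)} = -2 + U v^{2}$ ($w{\left(U,v \right)} = U v v - 2 = U v^{2} - 2 = -2 + U v^{2}$)
$L{\left(h,D \right)} = -2 + 16 D$ ($L{\left(h,D \right)} = -2 + D 4^{2} = -2 + D 16 = -2 + 16 D$)
$f{\left(R \right)} = -13 + R \left(-14 + 119 R\right)$ ($f{\left(R \right)} = -13 + \left(2 + 5\right) \left(R + \left(-2 + 16 R\right)\right) R = -13 + 7 \left(-2 + 17 R\right) R = -13 + \left(-14 + 119 R\right) R = -13 + R \left(-14 + 119 R\right)$)
$188301 + f{\left(-58 \right)} = 188301 - \left(-799 - 400316\right) = 188301 + \left(-13 + 812 + 119 \cdot 3364\right) = 188301 + \left(-13 + 812 + 400316\right) = 188301 + 401115 = 589416$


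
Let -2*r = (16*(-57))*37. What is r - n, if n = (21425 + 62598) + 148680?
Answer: -215831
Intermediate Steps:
r = 16872 (r = -16*(-57)*37/2 = -(-456)*37 = -1/2*(-33744) = 16872)
n = 232703 (n = 84023 + 148680 = 232703)
r - n = 16872 - 1*232703 = 16872 - 232703 = -215831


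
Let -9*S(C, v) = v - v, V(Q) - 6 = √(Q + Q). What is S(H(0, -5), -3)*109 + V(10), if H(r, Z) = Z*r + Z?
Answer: 6 + 2*√5 ≈ 10.472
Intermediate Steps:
V(Q) = 6 + √2*√Q (V(Q) = 6 + √(Q + Q) = 6 + √(2*Q) = 6 + √2*√Q)
H(r, Z) = Z + Z*r
S(C, v) = 0 (S(C, v) = -(v - v)/9 = -⅑*0 = 0)
S(H(0, -5), -3)*109 + V(10) = 0*109 + (6 + √2*√10) = 0 + (6 + 2*√5) = 6 + 2*√5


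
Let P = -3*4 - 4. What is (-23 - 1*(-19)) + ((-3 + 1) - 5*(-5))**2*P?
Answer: -8468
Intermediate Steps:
P = -16 (P = -12 - 4 = -16)
(-23 - 1*(-19)) + ((-3 + 1) - 5*(-5))**2*P = (-23 - 1*(-19)) + ((-3 + 1) - 5*(-5))**2*(-16) = (-23 + 19) + (-2 + 25)**2*(-16) = -4 + 23**2*(-16) = -4 + 529*(-16) = -4 - 8464 = -8468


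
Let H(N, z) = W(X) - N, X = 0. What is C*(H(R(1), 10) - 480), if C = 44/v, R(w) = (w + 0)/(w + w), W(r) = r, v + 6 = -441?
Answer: 21142/447 ≈ 47.298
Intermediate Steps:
v = -447 (v = -6 - 441 = -447)
R(w) = 1/2 (R(w) = w/((2*w)) = w*(1/(2*w)) = 1/2)
C = -44/447 (C = 44/(-447) = 44*(-1/447) = -44/447 ≈ -0.098434)
H(N, z) = -N (H(N, z) = 0 - N = -N)
C*(H(R(1), 10) - 480) = -44*(-1*1/2 - 480)/447 = -44*(-1/2 - 480)/447 = -44/447*(-961/2) = 21142/447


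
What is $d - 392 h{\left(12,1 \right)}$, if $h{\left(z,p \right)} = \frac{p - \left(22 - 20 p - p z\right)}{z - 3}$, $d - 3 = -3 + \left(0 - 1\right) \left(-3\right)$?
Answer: $- \frac{4285}{9} \approx -476.11$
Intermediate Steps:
$d = 3$ ($d = 3 - \left(3 - \left(0 - 1\right) \left(-3\right)\right) = 3 - 0 = 3 + \left(-3 + 3\right) = 3 + 0 = 3$)
$h{\left(z,p \right)} = \frac{-22 + 21 p + p z}{-3 + z}$ ($h{\left(z,p \right)} = \frac{p - \left(22 - 20 p - p z\right)}{-3 + z} = \frac{p + \left(-22 + 20 p + p z\right)}{-3 + z} = \frac{-22 + 21 p + p z}{-3 + z}$)
$d - 392 h{\left(12,1 \right)} = 3 - 392 \frac{-22 + 21 \cdot 1 + 1 \cdot 12}{-3 + 12} = 3 - 392 \frac{-22 + 21 + 12}{9} = 3 - 392 \cdot \frac{1}{9} \cdot 11 = 3 - \frac{4312}{9} = - \frac{4285}{9}$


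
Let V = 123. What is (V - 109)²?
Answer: 196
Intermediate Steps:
(V - 109)² = (123 - 109)² = 14² = 196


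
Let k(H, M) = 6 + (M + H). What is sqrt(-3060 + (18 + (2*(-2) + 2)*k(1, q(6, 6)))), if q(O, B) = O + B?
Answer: 2*I*sqrt(770) ≈ 55.498*I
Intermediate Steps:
q(O, B) = B + O
k(H, M) = 6 + H + M (k(H, M) = 6 + (H + M) = 6 + H + M)
sqrt(-3060 + (18 + (2*(-2) + 2)*k(1, q(6, 6)))) = sqrt(-3060 + (18 + (2*(-2) + 2)*(6 + 1 + (6 + 6)))) = sqrt(-3060 + (18 + (-4 + 2)*(6 + 1 + 12))) = sqrt(-3060 + (18 - 2*19)) = sqrt(-3060 + (18 - 38)) = sqrt(-3060 - 20) = sqrt(-3080) = 2*I*sqrt(770)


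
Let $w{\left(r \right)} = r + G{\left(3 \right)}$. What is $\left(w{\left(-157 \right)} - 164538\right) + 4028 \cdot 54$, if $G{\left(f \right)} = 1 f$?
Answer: $52820$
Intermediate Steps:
$G{\left(f \right)} = f$
$w{\left(r \right)} = 3 + r$ ($w{\left(r \right)} = r + 3 = 3 + r$)
$\left(w{\left(-157 \right)} - 164538\right) + 4028 \cdot 54 = \left(\left(3 - 157\right) - 164538\right) + 4028 \cdot 54 = \left(-154 - 164538\right) + 217512 = -164692 + 217512 = 52820$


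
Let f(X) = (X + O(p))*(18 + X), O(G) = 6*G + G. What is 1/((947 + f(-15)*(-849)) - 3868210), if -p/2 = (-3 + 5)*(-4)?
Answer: -1/4114322 ≈ -2.4305e-7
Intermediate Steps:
p = 16 (p = -2*(-3 + 5)*(-4) = -4*(-4) = -2*(-8) = 16)
O(G) = 7*G
f(X) = (18 + X)*(112 + X) (f(X) = (X + 7*16)*(18 + X) = (X + 112)*(18 + X) = (112 + X)*(18 + X) = (18 + X)*(112 + X))
1/((947 + f(-15)*(-849)) - 3868210) = 1/((947 + (2016 + (-15)**2 + 130*(-15))*(-849)) - 3868210) = 1/((947 + (2016 + 225 - 1950)*(-849)) - 3868210) = 1/((947 + 291*(-849)) - 3868210) = 1/((947 - 247059) - 3868210) = 1/(-246112 - 3868210) = 1/(-4114322) = -1/4114322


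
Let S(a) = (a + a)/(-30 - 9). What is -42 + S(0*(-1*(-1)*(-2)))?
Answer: -42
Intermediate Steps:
S(a) = -2*a/39 (S(a) = (2*a)/(-39) = (2*a)*(-1/39) = -2*a/39)
-42 + S(0*(-1*(-1)*(-2))) = -42 - 0*-1*(-1)*(-2) = -42 - 0*1*(-2) = -42 - 0*(-2) = -42 - 2/39*0 = -42 + 0 = -42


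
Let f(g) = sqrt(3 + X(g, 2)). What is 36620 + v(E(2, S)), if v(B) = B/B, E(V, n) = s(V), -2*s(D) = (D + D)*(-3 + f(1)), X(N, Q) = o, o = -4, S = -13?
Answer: 36621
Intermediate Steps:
X(N, Q) = -4
f(g) = I (f(g) = sqrt(3 - 4) = sqrt(-1) = I)
s(D) = -D*(-3 + I) (s(D) = -(D + D)*(-3 + I)/2 = -2*D*(-3 + I)/2 = -D*(-3 + I))
E(V, n) = V*(3 - I)
v(B) = 1
36620 + v(E(2, S)) = 36620 + 1 = 36621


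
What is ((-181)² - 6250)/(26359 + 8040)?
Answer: 26511/34399 ≈ 0.77069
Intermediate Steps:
((-181)² - 6250)/(26359 + 8040) = (32761 - 6250)/34399 = 26511*(1/34399) = 26511/34399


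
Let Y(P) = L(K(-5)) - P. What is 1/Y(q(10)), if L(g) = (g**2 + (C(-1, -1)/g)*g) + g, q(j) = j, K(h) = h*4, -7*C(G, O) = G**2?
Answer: 7/2589 ≈ 0.0027037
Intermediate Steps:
C(G, O) = -G**2/7
K(h) = 4*h
L(g) = -1/7 + g + g**2 (L(g) = (g**2 + ((-1/7*(-1)**2)/g)*g) + g = (g**2 + ((-1/7*1)/g)*g) + g = (g**2 + (-1/(7*g))*g) + g = (g**2 - 1/7) + g = (-1/7 + g**2) + g = -1/7 + g + g**2)
Y(P) = 2659/7 - P (Y(P) = (-1/7 + 4*(-5) + (4*(-5))**2) - P = (-1/7 - 20 + (-20)**2) - P = (-1/7 - 20 + 400) - P = 2659/7 - P)
1/Y(q(10)) = 1/(2659/7 - 1*10) = 1/(2659/7 - 10) = 1/(2589/7) = 7/2589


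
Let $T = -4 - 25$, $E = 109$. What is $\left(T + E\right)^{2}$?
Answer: $6400$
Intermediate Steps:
$T = -29$ ($T = -4 - 25 = -29$)
$\left(T + E\right)^{2} = \left(-29 + 109\right)^{2} = 80^{2} = 6400$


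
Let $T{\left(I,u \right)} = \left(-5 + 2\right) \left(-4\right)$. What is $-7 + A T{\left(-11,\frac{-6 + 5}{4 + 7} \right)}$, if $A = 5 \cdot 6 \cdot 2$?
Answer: $713$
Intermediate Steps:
$T{\left(I,u \right)} = 12$ ($T{\left(I,u \right)} = \left(-3\right) \left(-4\right) = 12$)
$A = 60$ ($A = 30 \cdot 2 = 60$)
$-7 + A T{\left(-11,\frac{-6 + 5}{4 + 7} \right)} = -7 + 60 \cdot 12 = -7 + 720 = 713$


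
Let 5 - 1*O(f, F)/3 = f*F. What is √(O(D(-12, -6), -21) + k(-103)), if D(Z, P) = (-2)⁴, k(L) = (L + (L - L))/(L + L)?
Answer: √4094/2 ≈ 31.992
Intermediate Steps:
k(L) = ½ (k(L) = (L + 0)/((2*L)) = L*(1/(2*L)) = ½)
D(Z, P) = 16
O(f, F) = 15 - 3*F*f (O(f, F) = 15 - 3*f*F = 15 - 3*F*f)
√(O(D(-12, -6), -21) + k(-103)) = √((15 - 3*(-21)*16) + ½) = √((15 + 1008) + ½) = √(1023 + ½) = √(2047/2) = √4094/2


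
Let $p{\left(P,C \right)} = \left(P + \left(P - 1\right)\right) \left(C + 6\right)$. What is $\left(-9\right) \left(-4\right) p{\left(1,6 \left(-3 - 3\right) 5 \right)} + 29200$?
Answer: $22936$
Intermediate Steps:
$p{\left(P,C \right)} = \left(-1 + 2 P\right) \left(6 + C\right)$ ($p{\left(P,C \right)} = \left(P + \left(P - 1\right)\right) \left(6 + C\right) = \left(P + \left(-1 + P\right)\right) \left(6 + C\right) = \left(-1 + 2 P\right) \left(6 + C\right)$)
$\left(-9\right) \left(-4\right) p{\left(1,6 \left(-3 - 3\right) 5 \right)} + 29200 = \left(-9\right) \left(-4\right) \left(-6 - 6 \left(-3 - 3\right) 5 + 12 \cdot 1 + 2 \cdot 6 \left(-3 - 3\right) 5 \cdot 1\right) + 29200 = 36 \left(-6 - 6 \left(-6\right) 5 + 12 + 2 \cdot 6 \left(-6\right) 5 \cdot 1\right) + 29200 = 36 \left(-6 - \left(-36\right) 5 + 12 + 2 \left(\left(-36\right) 5\right) 1\right) + 29200 = 36 \left(-6 - -180 + 12 + 2 \left(-180\right) 1\right) + 29200 = 36 \left(-6 + 180 + 12 - 360\right) + 29200 = 36 \left(-174\right) + 29200 = -6264 + 29200 = 22936$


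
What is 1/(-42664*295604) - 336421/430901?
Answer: -4242823587499477/5434372189879456 ≈ -0.78074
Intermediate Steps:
1/(-42664*295604) - 336421/430901 = -1/42664*1/295604 - 336421*1/430901 = -1/12611649056 - 336421/430901 = -4242823587499477/5434372189879456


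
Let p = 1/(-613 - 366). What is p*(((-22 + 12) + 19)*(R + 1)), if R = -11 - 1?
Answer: 9/89 ≈ 0.10112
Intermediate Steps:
R = -12
p = -1/979 (p = 1/(-979) = -1/979 ≈ -0.0010215)
p*(((-22 + 12) + 19)*(R + 1)) = -((-22 + 12) + 19)*(-12 + 1)/979 = -(-10 + 19)*(-11)/979 = -9*(-11)/979 = -1/979*(-99) = 9/89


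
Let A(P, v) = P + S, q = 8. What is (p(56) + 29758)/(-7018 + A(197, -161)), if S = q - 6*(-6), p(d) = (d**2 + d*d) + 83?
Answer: -36113/6777 ≈ -5.3288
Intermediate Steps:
p(d) = 83 + 2*d**2 (p(d) = (d**2 + d**2) + 83 = 2*d**2 + 83 = 83 + 2*d**2)
S = 44 (S = 8 - 6*(-6) = 8 + 36 = 44)
A(P, v) = 44 + P (A(P, v) = P + 44 = 44 + P)
(p(56) + 29758)/(-7018 + A(197, -161)) = ((83 + 2*56**2) + 29758)/(-7018 + (44 + 197)) = ((83 + 2*3136) + 29758)/(-7018 + 241) = ((83 + 6272) + 29758)/(-6777) = (6355 + 29758)*(-1/6777) = 36113*(-1/6777) = -36113/6777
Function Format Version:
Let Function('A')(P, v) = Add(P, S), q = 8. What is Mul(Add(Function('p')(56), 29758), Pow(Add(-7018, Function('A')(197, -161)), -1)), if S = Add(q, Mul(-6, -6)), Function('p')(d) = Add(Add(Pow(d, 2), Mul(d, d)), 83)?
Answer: Rational(-36113, 6777) ≈ -5.3288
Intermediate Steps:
Function('p')(d) = Add(83, Mul(2, Pow(d, 2))) (Function('p')(d) = Add(Add(Pow(d, 2), Pow(d, 2)), 83) = Add(Mul(2, Pow(d, 2)), 83) = Add(83, Mul(2, Pow(d, 2))))
S = 44 (S = Add(8, Mul(-6, -6)) = Add(8, 36) = 44)
Function('A')(P, v) = Add(44, P) (Function('A')(P, v) = Add(P, 44) = Add(44, P))
Mul(Add(Function('p')(56), 29758), Pow(Add(-7018, Function('A')(197, -161)), -1)) = Mul(Add(Add(83, Mul(2, Pow(56, 2))), 29758), Pow(Add(-7018, Add(44, 197)), -1)) = Mul(Add(Add(83, Mul(2, 3136)), 29758), Pow(Add(-7018, 241), -1)) = Mul(Add(Add(83, 6272), 29758), Pow(-6777, -1)) = Mul(Add(6355, 29758), Rational(-1, 6777)) = Mul(36113, Rational(-1, 6777)) = Rational(-36113, 6777)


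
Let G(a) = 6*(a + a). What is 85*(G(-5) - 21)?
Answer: -6885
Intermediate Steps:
G(a) = 12*a (G(a) = 6*(2*a) = 12*a)
85*(G(-5) - 21) = 85*(12*(-5) - 21) = 85*(-60 - 21) = 85*(-81) = -6885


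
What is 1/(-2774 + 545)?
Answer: -1/2229 ≈ -0.00044863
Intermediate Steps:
1/(-2774 + 545) = 1/(-2229) = -1/2229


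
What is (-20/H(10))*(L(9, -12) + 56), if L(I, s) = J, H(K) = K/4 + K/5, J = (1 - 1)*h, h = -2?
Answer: -2240/9 ≈ -248.89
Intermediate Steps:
J = 0 (J = (1 - 1)*(-2) = 0*(-2) = 0)
H(K) = 9*K/20 (H(K) = K*(¼) + K*(⅕) = K/4 + K/5 = 9*K/20)
L(I, s) = 0
(-20/H(10))*(L(9, -12) + 56) = (-20/((9/20)*10))*(0 + 56) = -20/9/2*56 = -20*2/9*56 = -40/9*56 = -2240/9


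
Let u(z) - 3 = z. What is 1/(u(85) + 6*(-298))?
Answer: -1/1700 ≈ -0.00058824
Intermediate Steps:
u(z) = 3 + z
1/(u(85) + 6*(-298)) = 1/((3 + 85) + 6*(-298)) = 1/(88 - 1788) = 1/(-1700) = -1/1700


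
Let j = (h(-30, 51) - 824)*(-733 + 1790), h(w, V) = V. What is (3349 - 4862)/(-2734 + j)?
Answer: 1513/819795 ≈ 0.0018456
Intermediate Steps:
j = -817061 (j = (51 - 824)*(-733 + 1790) = -773*1057 = -817061)
(3349 - 4862)/(-2734 + j) = (3349 - 4862)/(-2734 - 817061) = -1513/(-819795) = -1513*(-1/819795) = 1513/819795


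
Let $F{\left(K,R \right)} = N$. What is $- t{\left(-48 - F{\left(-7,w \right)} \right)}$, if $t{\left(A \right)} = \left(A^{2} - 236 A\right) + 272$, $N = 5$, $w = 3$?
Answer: $-15589$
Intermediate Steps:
$F{\left(K,R \right)} = 5$
$t{\left(A \right)} = 272 + A^{2} - 236 A$
$- t{\left(-48 - F{\left(-7,w \right)} \right)} = - (272 + \left(-48 - 5\right)^{2} - 236 \left(-48 - 5\right)) = - (272 + \left(-53\right)^{2} - -12508) = - (272 + 2809 + 12508) = \left(-1\right) 15589 = -15589$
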